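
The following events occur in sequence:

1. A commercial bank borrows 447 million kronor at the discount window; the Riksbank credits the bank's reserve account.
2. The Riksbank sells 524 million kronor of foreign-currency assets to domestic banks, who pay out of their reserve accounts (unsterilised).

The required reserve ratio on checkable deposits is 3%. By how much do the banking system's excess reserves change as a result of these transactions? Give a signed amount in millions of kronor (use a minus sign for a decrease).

Discount-window loan 447 million kronor: reserves +447M, deposits 0.
FX sale 524 million kronor: reserves −524M, deposits 0.
Totals: Δreserves = −77M, Δdeposits = 0.
Δrequired reserves = 3% × 0 = 0.
Δexcess reserves = Δreserves − Δrequired = −77M − (0) = -77 million.

-77 million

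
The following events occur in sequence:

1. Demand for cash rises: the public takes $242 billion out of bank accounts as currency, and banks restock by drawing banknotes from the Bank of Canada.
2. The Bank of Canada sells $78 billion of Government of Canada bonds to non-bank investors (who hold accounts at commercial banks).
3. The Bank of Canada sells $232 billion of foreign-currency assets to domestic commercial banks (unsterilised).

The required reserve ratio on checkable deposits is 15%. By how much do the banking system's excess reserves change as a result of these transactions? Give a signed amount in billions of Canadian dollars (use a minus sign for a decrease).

Currency withdrawal $242 billion: reserves −$242B, deposits −$242B.
Asset sale (to non-banks) $78 billion: reserves −$78B, deposits −$78B.
FX sale $232 billion: reserves −$232B, deposits 0.
Totals: Δreserves = −$552B, Δdeposits = −$320B.
Δrequired reserves = 15% × −$320B = −$48B.
Δexcess reserves = Δreserves − Δrequired = −$552B − (−$48B) = -$504 billion.

-$504 billion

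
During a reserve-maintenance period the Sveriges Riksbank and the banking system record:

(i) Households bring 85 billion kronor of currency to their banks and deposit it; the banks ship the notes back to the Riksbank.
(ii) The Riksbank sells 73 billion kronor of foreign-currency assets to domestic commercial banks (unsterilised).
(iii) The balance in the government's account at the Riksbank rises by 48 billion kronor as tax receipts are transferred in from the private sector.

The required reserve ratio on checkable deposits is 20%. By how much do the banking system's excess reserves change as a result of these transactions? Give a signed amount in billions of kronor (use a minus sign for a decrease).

-43.4 billion

Currency deposit 85 billion kronor: reserves +85B, deposits +85B.
FX sale 73 billion kronor: reserves −73B, deposits 0.
Government account inflow 48 billion kronor: reserves −48B, deposits −48B.
Totals: Δreserves = −36B, Δdeposits = +37B.
Δrequired reserves = 20% × +37B = +7.4B.
Δexcess reserves = Δreserves − Δrequired = −36B − (+7.4B) = -43.4 billion.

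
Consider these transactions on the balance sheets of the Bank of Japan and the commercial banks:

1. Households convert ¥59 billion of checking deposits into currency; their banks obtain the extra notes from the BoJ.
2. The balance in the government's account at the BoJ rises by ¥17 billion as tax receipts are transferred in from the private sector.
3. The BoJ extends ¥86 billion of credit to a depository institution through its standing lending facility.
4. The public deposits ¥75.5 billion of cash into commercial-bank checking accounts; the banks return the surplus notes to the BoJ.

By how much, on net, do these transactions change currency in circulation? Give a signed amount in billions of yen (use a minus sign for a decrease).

-¥16.5 billion

Currency withdrawal ¥59 billion: notes leave the central bank → +¥59B.
Government account inflow ¥17 billion: no currency enters or leaves circulation → 0.
Discount-window loan ¥86 billion: no currency enters or leaves circulation → 0.
Currency deposit ¥75.5 billion: notes return to the central bank → −¥75.5B.
Net: 59 + 0 + 0 − 75.5 = -¥16.5 billion.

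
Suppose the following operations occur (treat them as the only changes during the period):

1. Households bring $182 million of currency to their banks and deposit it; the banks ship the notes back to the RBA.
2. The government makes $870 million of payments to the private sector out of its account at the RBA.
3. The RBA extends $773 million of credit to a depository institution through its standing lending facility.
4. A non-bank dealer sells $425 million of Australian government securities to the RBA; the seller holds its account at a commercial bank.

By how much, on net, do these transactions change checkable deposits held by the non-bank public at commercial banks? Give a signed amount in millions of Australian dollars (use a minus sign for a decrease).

+$1477 million

Currency deposit $182 million: non-bank counterparties' bank balances rise → +$182M.
Government spending $870 million: non-bank counterparties' bank balances rise → +$870M.
Discount-window loan $773 million: the counterparty is a bank, so public deposits are unchanged → 0.
Asset purchase (from non-banks) $425 million: non-bank counterparties' bank balances rise → +$425M.
Net: 182 + 870 + 0 + 425 = +$1477 million.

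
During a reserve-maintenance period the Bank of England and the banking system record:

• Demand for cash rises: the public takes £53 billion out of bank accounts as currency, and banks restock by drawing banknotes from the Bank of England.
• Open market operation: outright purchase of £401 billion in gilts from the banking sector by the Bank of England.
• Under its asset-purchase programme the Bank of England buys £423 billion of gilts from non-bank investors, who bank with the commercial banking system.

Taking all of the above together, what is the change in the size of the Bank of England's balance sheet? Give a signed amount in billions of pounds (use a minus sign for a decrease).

Currency withdrawal £53 billion: only the composition of liabilities changes → 0.
OMO purchase (from banks) £401 billion: a Bank of England asset is acquired → +£401B.
Asset purchase (from non-banks) £423 billion: a Bank of England asset is acquired → +£423B.
Net: 0 + 401 + 423 = +£824 billion.

+£824 billion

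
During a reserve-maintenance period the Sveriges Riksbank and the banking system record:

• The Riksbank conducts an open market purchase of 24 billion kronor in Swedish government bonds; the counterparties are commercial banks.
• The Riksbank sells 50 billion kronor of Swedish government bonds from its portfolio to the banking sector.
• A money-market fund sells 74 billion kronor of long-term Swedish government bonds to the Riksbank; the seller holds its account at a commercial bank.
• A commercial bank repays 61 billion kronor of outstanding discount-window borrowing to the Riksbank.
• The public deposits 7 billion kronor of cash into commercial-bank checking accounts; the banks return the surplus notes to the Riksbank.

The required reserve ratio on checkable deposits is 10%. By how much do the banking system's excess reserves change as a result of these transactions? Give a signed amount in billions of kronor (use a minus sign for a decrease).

-14.1 billion

OMO purchase (from banks) 24 billion kronor: reserves +24B, deposits 0.
OMO sale (to banks) 50 billion kronor: reserves −50B, deposits 0.
Asset purchase (from non-banks) 74 billion kronor: reserves +74B, deposits +74B.
Discount-window repayment 61 billion kronor: reserves −61B, deposits 0.
Currency deposit 7 billion kronor: reserves +7B, deposits +7B.
Totals: Δreserves = −6B, Δdeposits = +81B.
Δrequired reserves = 10% × +81B = +8.1B.
Δexcess reserves = Δreserves − Δrequired = −6B − (+8.1B) = -14.1 billion.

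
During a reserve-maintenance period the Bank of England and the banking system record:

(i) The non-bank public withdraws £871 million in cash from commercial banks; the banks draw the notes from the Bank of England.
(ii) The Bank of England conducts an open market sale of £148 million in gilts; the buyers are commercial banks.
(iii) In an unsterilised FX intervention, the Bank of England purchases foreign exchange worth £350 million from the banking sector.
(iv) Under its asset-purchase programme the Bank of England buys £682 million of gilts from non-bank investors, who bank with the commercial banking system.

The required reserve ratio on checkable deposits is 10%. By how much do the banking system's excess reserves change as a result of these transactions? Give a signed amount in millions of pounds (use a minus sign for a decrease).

Currency withdrawal £871 million: reserves −£871M, deposits −£871M.
OMO sale (to banks) £148 million: reserves −£148M, deposits 0.
FX purchase £350 million: reserves +£350M, deposits 0.
Asset purchase (from non-banks) £682 million: reserves +£682M, deposits +£682M.
Totals: Δreserves = +£13M, Δdeposits = −£189M.
Δrequired reserves = 10% × −£189M = −£18.9M.
Δexcess reserves = Δreserves − Δrequired = +£13M − (−£18.9M) = +£31.9 million.

+£31.9 million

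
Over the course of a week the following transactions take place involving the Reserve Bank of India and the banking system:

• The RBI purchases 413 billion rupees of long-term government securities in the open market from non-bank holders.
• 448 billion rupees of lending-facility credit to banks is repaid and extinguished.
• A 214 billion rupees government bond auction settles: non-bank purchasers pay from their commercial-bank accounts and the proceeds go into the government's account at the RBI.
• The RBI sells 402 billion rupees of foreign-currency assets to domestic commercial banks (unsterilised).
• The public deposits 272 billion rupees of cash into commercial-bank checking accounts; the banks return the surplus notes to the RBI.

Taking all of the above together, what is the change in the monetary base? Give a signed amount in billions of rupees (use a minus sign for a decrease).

RBI balance sheet:
  Assets:      Securities +413B, Loans to banks −448B, Foreign assets −402B
  Liabilities: Bank reserves −379B, Currency in circulation −272B, Government deposits +214B
Commercial banking system:
  Assets:      Reserves at CB −379B, Foreign assets +402B
  Liabilities: Checkable deposits +471B, Borrowings from CB −448B
Monetary base = currency + reserves: −272B + (−379B) = -651 billion.

-651 billion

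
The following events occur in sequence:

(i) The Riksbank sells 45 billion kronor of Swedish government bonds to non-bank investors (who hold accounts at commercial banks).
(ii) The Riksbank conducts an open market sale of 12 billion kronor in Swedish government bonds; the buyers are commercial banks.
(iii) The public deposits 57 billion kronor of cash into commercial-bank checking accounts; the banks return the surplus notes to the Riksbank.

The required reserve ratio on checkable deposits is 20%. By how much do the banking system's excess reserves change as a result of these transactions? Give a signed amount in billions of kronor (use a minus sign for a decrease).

Asset sale (to non-banks) 45 billion kronor: reserves −45B, deposits −45B.
OMO sale (to banks) 12 billion kronor: reserves −12B, deposits 0.
Currency deposit 57 billion kronor: reserves +57B, deposits +57B.
Totals: Δreserves = 0, Δdeposits = +12B.
Δrequired reserves = 20% × +12B = +2.4B.
Δexcess reserves = Δreserves − Δrequired = 0 − (+2.4B) = -2.4 billion.

-2.4 billion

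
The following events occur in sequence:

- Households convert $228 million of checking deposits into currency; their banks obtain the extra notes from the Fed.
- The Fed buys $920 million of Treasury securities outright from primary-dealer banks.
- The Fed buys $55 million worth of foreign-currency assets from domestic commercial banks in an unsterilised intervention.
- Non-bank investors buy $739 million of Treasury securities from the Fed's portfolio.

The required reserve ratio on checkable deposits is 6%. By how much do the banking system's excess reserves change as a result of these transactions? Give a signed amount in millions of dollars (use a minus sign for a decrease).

Currency withdrawal $228 million: reserves −$228M, deposits −$228M.
OMO purchase (from banks) $920 million: reserves +$920M, deposits 0.
FX purchase $55 million: reserves +$55M, deposits 0.
Asset sale (to non-banks) $739 million: reserves −$739M, deposits −$739M.
Totals: Δreserves = +$8M, Δdeposits = −$967M.
Δrequired reserves = 6% × −$967M = −$58.02M.
Δexcess reserves = Δreserves − Δrequired = +$8M − (−$58.02M) = +$66.02 million.

+$66.02 million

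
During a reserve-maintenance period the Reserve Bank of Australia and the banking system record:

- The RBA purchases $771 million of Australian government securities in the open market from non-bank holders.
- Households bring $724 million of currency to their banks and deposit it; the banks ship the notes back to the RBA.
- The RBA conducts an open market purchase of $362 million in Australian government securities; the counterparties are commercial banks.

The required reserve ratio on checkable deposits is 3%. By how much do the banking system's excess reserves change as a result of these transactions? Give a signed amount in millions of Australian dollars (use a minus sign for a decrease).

Asset purchase (from non-banks) $771 million: reserves +$771M, deposits +$771M.
Currency deposit $724 million: reserves +$724M, deposits +$724M.
OMO purchase (from banks) $362 million: reserves +$362M, deposits 0.
Totals: Δreserves = +$1857M, Δdeposits = +$1495M.
Δrequired reserves = 3% × +$1495M = +$44.85M.
Δexcess reserves = Δreserves − Δrequired = +$1857M − (+$44.85M) = +$1812.15 million.

+$1812.15 million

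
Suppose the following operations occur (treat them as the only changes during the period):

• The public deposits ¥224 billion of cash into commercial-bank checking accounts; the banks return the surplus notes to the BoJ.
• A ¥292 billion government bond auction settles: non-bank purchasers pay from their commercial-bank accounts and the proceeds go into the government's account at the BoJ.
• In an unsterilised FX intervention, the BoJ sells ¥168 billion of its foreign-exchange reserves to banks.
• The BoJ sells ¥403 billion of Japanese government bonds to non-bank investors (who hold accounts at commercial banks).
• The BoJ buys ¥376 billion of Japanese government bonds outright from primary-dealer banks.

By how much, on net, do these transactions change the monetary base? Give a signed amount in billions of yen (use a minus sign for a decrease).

-¥487 billion

BoJ balance sheet:
  Assets:      Securities −¥27B, Foreign assets −¥168B
  Liabilities: Bank reserves −¥263B, Currency in circulation −¥224B, Government deposits +¥292B
Commercial banking system:
  Assets:      Reserves at CB −¥263B, Securities −¥376B, Foreign assets +¥168B
  Liabilities: Checkable deposits −¥471B
Monetary base = currency + reserves: −¥224B + (−¥263B) = -¥487 billion.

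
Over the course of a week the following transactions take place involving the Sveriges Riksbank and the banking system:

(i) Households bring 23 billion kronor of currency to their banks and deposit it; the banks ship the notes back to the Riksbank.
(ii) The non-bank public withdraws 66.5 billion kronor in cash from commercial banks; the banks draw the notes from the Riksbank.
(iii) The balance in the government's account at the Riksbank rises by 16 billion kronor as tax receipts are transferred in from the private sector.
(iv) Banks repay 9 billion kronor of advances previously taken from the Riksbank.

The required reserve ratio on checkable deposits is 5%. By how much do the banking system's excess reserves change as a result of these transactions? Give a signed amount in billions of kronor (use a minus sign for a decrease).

Currency deposit 23 billion kronor: reserves +23B, deposits +23B.
Currency withdrawal 66.5 billion kronor: reserves −66.5B, deposits −66.5B.
Government account inflow 16 billion kronor: reserves −16B, deposits −16B.
Discount-window repayment 9 billion kronor: reserves −9B, deposits 0.
Totals: Δreserves = −68.5B, Δdeposits = −59.5B.
Δrequired reserves = 5% × −59.5B = −2.975B.
Δexcess reserves = Δreserves − Δrequired = −68.5B − (−2.975B) = -65.525 billion.

-65.525 billion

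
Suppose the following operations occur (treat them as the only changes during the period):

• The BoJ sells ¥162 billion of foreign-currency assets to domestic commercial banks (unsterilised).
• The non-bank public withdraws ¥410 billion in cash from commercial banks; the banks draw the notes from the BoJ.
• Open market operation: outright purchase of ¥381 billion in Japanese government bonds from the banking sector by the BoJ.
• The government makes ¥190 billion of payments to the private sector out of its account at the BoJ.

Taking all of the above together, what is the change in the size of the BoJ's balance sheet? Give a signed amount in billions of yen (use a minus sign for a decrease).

+¥219 billion

BoJ balance sheet:
  Assets:      Securities +¥381B, Foreign assets −¥162B
  Liabilities: Bank reserves −¥1B, Currency in circulation +¥410B, Government deposits −¥190B
Commercial banking system:
  Assets:      Reserves at CB −¥1B, Securities −¥381B, Foreign assets +¥162B
  Liabilities: Checkable deposits −¥220B
Change in total BoJ assets = +¥219 billion.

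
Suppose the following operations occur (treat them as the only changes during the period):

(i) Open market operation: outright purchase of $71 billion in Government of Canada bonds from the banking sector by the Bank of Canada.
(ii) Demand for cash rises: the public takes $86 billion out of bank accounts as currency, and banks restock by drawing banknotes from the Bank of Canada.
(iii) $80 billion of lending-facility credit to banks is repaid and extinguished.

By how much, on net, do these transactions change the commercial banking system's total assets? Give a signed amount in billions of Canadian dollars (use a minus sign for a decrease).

-$166 billion

Bank of Canada balance sheet:
  Assets:      Securities +$71B, Loans to banks −$80B
  Liabilities: Bank reserves −$95B, Currency in circulation +$86B
Commercial banking system:
  Assets:      Reserves at CB −$95B, Securities −$71B
  Liabilities: Checkable deposits −$86B, Borrowings from CB −$80B
Change in total bank assets = -$166 billion.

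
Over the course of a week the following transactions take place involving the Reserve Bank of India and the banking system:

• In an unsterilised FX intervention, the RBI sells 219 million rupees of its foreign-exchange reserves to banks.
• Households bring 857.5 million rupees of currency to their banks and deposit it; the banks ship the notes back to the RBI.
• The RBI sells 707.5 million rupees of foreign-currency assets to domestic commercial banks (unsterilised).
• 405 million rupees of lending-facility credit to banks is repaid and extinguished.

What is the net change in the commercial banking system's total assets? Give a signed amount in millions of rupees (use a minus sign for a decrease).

+452.5 million

FX sale 219 million rupees: just an asset swap on bank balance sheets → 0.
Currency deposit 857.5 million rupees: bank balance sheets expand → +857.5M.
FX sale 707.5 million rupees: just an asset swap on bank balance sheets → 0.
Discount-window repayment 405 million rupees: bank balance sheets shrink → −405M.
Net: 0 + 857.5 + 0 − 405 = +452.5 million.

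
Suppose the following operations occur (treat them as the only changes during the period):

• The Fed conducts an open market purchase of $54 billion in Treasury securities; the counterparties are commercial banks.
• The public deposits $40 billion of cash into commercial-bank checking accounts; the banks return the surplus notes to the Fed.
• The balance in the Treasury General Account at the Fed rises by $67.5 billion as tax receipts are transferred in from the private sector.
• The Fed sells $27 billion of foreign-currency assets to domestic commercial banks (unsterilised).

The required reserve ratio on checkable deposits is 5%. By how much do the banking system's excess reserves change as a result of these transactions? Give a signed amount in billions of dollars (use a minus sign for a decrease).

OMO purchase (from banks) $54 billion: reserves +$54B, deposits 0.
Currency deposit $40 billion: reserves +$40B, deposits +$40B.
Government account inflow $67.5 billion: reserves −$67.5B, deposits −$67.5B.
FX sale $27 billion: reserves −$27B, deposits 0.
Totals: Δreserves = −$0.5B, Δdeposits = −$27.5B.
Δrequired reserves = 5% × −$27.5B = −$1.375B.
Δexcess reserves = Δreserves − Δrequired = −$0.5B − (−$1.375B) = +$0.875 billion.

+$0.875 billion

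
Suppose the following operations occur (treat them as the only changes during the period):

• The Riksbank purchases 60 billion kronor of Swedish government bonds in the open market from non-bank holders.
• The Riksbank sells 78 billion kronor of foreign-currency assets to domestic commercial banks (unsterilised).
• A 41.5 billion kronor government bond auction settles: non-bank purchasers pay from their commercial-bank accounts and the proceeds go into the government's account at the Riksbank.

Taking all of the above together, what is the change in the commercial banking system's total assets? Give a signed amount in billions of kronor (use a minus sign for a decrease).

Asset purchase (from non-banks) 60 billion kronor: bank balance sheets expand → +60B.
FX sale 78 billion kronor: just an asset swap on bank balance sheets → 0.
Government account inflow 41.5 billion kronor: bank balance sheets shrink → −41.5B.
Net: 60 + 0 − 41.5 = +18.5 billion.

+18.5 billion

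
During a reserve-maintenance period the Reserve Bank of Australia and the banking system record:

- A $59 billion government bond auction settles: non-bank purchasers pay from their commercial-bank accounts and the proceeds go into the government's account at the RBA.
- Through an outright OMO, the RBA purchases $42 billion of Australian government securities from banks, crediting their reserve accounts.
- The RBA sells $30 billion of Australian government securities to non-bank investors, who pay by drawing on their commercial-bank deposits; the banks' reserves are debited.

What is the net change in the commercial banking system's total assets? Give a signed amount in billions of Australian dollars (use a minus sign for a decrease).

Government account inflow $59 billion: bank balance sheets shrink → −$59B.
OMO purchase (from banks) $42 billion: just an asset swap on bank balance sheets → 0.
Asset sale (to non-banks) $30 billion: bank balance sheets shrink → −$30B.
Net: −59 + 0 − 30 = -$89 billion.

-$89 billion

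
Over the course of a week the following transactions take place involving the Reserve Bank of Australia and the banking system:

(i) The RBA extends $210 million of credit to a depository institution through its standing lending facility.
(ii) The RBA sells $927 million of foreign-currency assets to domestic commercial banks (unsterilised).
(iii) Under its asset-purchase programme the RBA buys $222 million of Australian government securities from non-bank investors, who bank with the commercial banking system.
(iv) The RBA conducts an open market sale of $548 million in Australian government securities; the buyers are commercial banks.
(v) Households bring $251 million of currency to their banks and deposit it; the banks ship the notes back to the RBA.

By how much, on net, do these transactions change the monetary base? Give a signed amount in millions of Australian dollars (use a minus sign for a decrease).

-$1043 million

RBA balance sheet:
  Assets:      Securities −$326M, Loans to banks +$210M, Foreign assets −$927M
  Liabilities: Bank reserves −$792M, Currency in circulation −$251M
Monetary base = currency + reserves: −$251M + (−$792M) = -$1043 million.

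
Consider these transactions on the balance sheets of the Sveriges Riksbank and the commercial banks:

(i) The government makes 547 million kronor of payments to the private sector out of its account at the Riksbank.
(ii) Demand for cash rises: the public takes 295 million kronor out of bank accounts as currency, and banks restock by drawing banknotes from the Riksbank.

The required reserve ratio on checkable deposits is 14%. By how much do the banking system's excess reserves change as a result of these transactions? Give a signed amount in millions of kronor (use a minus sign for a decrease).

Government spending 547 million kronor: reserves +547M, deposits +547M.
Currency withdrawal 295 million kronor: reserves −295M, deposits −295M.
Totals: Δreserves = +252M, Δdeposits = +252M.
Δrequired reserves = 14% × +252M = +35.28M.
Δexcess reserves = Δreserves − Δrequired = +252M − (+35.28M) = +216.72 million.

+216.72 million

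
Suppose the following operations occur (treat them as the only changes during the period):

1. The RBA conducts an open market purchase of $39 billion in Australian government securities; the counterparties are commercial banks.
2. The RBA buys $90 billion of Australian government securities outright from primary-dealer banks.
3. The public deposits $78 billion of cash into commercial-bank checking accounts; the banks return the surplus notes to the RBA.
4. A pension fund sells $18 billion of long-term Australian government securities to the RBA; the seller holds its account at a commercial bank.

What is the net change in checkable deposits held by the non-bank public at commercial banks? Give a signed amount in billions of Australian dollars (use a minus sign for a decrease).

OMO purchase (from banks) $39 billion: the counterparty is a bank, so public deposits are unchanged → 0.
OMO purchase (from banks) $90 billion: the counterparty is a bank, so public deposits are unchanged → 0.
Currency deposit $78 billion: non-bank counterparties' bank balances rise → +$78B.
Asset purchase (from non-banks) $18 billion: non-bank counterparties' bank balances rise → +$18B.
Net: 0 + 0 + 78 + 18 = +$96 billion.

+$96 billion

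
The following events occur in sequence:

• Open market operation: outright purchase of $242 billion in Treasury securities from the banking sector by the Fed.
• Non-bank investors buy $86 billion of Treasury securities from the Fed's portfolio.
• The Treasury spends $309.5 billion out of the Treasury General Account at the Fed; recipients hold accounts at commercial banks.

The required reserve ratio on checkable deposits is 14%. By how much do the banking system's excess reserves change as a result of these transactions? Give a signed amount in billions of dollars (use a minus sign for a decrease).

OMO purchase (from banks) $242 billion: reserves +$242B, deposits 0.
Asset sale (to non-banks) $86 billion: reserves −$86B, deposits −$86B.
Government spending $309.5 billion: reserves +$309.5B, deposits +$309.5B.
Totals: Δreserves = +$465.5B, Δdeposits = +$223.5B.
Δrequired reserves = 14% × +$223.5B = +$31.29B.
Δexcess reserves = Δreserves − Δrequired = +$465.5B − (+$31.29B) = +$434.21 billion.

+$434.21 billion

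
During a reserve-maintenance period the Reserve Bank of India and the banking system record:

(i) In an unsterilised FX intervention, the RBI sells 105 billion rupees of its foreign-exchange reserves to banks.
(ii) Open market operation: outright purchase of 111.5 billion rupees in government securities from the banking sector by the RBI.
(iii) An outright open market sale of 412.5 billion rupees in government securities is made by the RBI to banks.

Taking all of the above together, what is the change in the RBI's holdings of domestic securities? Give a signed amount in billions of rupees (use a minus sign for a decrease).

-301 billion

FX sale 105 billion rupees: the RBI's securities portfolio is untouched → 0.
OMO purchase (from banks) 111.5 billion rupees: securities added to the RBI's portfolio → +111.5B.
OMO sale (to banks) 412.5 billion rupees: securities removed from the RBI's portfolio → −412.5B.
Net: 0 + 111.5 − 412.5 = -301 billion.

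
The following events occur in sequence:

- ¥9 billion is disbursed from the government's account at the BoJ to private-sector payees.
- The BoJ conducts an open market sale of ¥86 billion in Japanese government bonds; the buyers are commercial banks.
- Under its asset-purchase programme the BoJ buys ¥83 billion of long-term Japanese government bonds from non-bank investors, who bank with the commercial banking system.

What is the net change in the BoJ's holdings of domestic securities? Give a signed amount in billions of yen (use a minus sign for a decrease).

-¥3 billion

Government spending ¥9 billion: the BoJ's securities portfolio is untouched → 0.
OMO sale (to banks) ¥86 billion: securities removed from the BoJ's portfolio → −¥86B.
Asset purchase (from non-banks) ¥83 billion: securities added to the BoJ's portfolio → +¥83B.
Net: 0 − 86 + 83 = -¥3 billion.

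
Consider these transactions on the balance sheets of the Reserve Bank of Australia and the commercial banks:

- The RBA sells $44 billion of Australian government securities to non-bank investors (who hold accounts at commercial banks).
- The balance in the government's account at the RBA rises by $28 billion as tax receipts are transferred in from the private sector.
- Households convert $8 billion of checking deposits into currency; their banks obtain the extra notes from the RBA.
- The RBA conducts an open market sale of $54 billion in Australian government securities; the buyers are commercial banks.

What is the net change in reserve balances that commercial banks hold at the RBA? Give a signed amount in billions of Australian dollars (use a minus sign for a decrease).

-$134 billion

Asset sale (to non-banks) $44 billion: the non-bank buyers' banks settle from reserves → −$44B.
Government account inflow $28 billion: funds move from bank reserves into the government account → −$28B.
Currency withdrawal $8 billion: banks swap reserves for currency → −$8B.
OMO sale (to banks) $54 billion: the buying banks pay out of their reserve balances → −$54B.
Net: −44 − 28 − 8 − 54 = -$134 billion.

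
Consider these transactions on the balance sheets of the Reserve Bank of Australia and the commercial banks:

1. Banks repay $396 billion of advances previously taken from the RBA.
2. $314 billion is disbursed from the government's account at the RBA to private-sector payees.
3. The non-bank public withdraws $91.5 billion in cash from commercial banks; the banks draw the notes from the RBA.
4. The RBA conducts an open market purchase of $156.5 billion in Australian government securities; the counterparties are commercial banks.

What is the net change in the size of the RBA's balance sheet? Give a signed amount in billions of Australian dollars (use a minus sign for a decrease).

Discount-window repayment $396 billion: an RBA asset is shed → −$396B.
Government spending $314 billion: only the composition of liabilities changes → 0.
Currency withdrawal $91.5 billion: only the composition of liabilities changes → 0.
OMO purchase (from banks) $156.5 billion: an RBA asset is acquired → +$156.5B.
Net: −396 + 0 + 0 + 156.5 = -$239.5 billion.

-$239.5 billion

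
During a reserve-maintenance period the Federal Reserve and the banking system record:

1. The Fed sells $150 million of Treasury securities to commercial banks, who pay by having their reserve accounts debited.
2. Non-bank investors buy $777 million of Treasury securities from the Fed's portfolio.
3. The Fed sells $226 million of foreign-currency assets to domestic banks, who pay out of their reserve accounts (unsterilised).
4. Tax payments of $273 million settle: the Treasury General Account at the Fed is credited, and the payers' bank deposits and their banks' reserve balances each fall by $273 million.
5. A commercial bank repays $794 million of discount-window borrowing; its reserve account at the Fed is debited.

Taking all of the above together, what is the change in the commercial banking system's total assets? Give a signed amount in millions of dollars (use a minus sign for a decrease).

-$1844 million

Fed balance sheet:
  Assets:      Securities −$927M, Loans to banks −$794M, Foreign assets −$226M
  Liabilities: Bank reserves −$2220M, Government deposits +$273M
Commercial banking system:
  Assets:      Reserves at CB −$2220M, Securities +$150M, Foreign assets +$226M
  Liabilities: Checkable deposits −$1050M, Borrowings from CB −$794M
Change in total bank assets = -$1844 million.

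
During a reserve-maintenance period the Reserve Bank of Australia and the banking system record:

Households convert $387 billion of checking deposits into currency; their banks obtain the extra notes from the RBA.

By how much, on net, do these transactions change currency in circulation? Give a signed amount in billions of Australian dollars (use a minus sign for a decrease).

RBA balance sheet:
  Assets:      no change
  Liabilities: Bank reserves −$387B, Currency in circulation +$387B
So the change in currency in circulation is +$387 billion.

+$387 billion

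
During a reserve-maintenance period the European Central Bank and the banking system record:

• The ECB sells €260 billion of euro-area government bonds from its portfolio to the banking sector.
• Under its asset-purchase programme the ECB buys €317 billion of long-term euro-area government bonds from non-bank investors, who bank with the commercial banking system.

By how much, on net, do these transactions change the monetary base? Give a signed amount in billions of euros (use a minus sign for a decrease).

+€57 billion

OMO sale (to banks) €260 billion: ECB balance sheet contracts → −€260B.
Asset purchase (from non-banks) €317 billion: ECB balance sheet expands → +€317B.
Net: −260 + 317 = +€57 billion.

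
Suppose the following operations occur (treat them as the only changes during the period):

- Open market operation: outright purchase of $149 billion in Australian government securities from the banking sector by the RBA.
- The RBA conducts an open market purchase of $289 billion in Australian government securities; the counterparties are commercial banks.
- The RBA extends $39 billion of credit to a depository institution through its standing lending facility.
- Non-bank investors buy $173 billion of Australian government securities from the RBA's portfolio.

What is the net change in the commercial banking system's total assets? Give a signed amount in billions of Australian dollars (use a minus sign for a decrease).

-$134 billion

OMO purchase (from banks) $149 billion: just an asset swap on bank balance sheets → 0.
OMO purchase (from banks) $289 billion: just an asset swap on bank balance sheets → 0.
Discount-window loan $39 billion: bank balance sheets expand → +$39B.
Asset sale (to non-banks) $173 billion: bank balance sheets shrink → −$173B.
Net: 0 + 0 + 39 − 173 = -$134 billion.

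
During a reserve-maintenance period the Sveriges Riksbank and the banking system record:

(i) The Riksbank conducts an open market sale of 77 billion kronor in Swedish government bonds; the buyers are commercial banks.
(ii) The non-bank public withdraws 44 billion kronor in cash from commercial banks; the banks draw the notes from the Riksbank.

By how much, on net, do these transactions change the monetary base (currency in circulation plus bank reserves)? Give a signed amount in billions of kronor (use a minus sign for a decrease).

OMO sale (to banks) 77 billion kronor: Riksbank balance sheet contracts → −77B.
Currency withdrawal 44 billion kronor: just a shift between currency and reserves — both are base money → 0.
Net: −77 + 0 = -77 billion.

-77 billion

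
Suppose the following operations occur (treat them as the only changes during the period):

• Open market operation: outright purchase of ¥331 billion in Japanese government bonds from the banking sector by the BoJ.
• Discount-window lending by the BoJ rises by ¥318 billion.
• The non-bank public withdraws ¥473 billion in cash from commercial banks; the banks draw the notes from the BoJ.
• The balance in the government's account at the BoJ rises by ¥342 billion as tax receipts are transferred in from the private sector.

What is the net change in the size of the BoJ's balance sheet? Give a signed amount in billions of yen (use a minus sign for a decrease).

+¥649 billion

BoJ balance sheet:
  Assets:      Securities +¥331B, Loans to banks +¥318B
  Liabilities: Bank reserves −¥166B, Currency in circulation +¥473B, Government deposits +¥342B
Change in total BoJ assets = +¥649 billion.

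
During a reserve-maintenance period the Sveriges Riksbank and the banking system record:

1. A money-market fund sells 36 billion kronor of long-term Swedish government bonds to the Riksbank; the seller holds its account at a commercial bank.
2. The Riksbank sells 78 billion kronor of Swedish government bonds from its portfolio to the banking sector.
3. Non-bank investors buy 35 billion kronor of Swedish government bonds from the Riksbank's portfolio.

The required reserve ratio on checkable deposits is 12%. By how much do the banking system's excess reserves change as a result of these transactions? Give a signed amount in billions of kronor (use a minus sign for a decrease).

-77.12 billion

Asset purchase (from non-banks) 36 billion kronor: reserves +36B, deposits +36B.
OMO sale (to banks) 78 billion kronor: reserves −78B, deposits 0.
Asset sale (to non-banks) 35 billion kronor: reserves −35B, deposits −35B.
Totals: Δreserves = −77B, Δdeposits = +1B.
Δrequired reserves = 12% × +1B = +0.12B.
Δexcess reserves = Δreserves − Δrequired = −77B − (+0.12B) = -77.12 billion.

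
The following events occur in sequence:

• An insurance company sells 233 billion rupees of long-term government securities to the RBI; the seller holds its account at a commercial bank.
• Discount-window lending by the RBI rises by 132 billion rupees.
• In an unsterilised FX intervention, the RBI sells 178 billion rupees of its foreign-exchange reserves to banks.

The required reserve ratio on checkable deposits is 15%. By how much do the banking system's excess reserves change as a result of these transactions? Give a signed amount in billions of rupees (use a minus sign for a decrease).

Asset purchase (from non-banks) 233 billion rupees: reserves +233B, deposits +233B.
Discount-window loan 132 billion rupees: reserves +132B, deposits 0.
FX sale 178 billion rupees: reserves −178B, deposits 0.
Totals: Δreserves = +187B, Δdeposits = +233B.
Δrequired reserves = 15% × +233B = +34.95B.
Δexcess reserves = Δreserves − Δrequired = +187B − (+34.95B) = +152.05 billion.

+152.05 billion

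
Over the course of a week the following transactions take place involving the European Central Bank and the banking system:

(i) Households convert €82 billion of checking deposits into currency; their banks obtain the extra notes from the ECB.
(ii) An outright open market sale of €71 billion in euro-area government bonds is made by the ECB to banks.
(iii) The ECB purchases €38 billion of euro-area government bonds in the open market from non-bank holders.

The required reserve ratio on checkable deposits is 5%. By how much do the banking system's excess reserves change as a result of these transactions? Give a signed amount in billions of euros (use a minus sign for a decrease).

-€112.8 billion

Currency withdrawal €82 billion: reserves −€82B, deposits −€82B.
OMO sale (to banks) €71 billion: reserves −€71B, deposits 0.
Asset purchase (from non-banks) €38 billion: reserves +€38B, deposits +€38B.
Totals: Δreserves = −€115B, Δdeposits = −€44B.
Δrequired reserves = 5% × −€44B = −€2.2B.
Δexcess reserves = Δreserves − Δrequired = −€115B − (−€2.2B) = -€112.8 billion.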